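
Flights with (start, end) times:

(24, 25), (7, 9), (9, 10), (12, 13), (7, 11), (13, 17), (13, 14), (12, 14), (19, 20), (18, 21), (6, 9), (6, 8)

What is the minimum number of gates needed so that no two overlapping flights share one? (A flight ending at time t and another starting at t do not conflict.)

Events (time:±→running): 6:+→1 6:+→2 7:+→3 7:+→4 … peak 4.

4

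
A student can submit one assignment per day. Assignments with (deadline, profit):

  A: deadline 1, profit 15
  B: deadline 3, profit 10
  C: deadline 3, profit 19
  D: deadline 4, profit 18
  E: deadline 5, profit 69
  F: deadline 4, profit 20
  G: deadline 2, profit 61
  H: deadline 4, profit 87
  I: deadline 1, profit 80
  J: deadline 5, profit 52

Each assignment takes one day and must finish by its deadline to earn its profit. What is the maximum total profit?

349

Sort by profit descending; place each in the latest free slot ≤ its deadline.
By profit: H(d4,87), I(d1,80), E(d5,69), G(d2,61), J(d5,52), F(d4,20), C(d3,19), D(d4,18), A(d1,15), B(d3,10)
H→slot 4; I→slot 1; E→slot 5; G→slot 2; J→slot 3; F skipped; C skipped; D skipped; A skipped; B skipped.
Profit = 80 + 61 + 52 + 87 + 69 = 349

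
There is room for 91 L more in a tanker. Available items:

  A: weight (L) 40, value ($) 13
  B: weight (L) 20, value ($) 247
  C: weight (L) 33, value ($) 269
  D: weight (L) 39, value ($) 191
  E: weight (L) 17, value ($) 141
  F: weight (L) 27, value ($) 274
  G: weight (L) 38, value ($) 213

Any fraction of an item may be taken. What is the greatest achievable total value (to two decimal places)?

882.09

Greedy by value/weight ratio, highest first.
Order: B (247/20=12.35) > F (274/27=10.15) > E (141/17=8.29) > C (269/33=8.15) > G (213/38=5.61) > D (191/39=4.90) > A (13/40=0.33)
Fill: take B (20 @ 247) → take F (27 @ 274) → take E (17 @ 141) → take 27/33 of C → 220.09; 91/91 used.
Total value = 882.09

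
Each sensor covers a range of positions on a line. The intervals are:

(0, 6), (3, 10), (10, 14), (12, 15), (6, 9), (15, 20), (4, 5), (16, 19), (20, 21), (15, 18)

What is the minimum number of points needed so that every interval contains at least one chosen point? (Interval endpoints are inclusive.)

Sort by right endpoint; whenever an interval is uncovered, place a point at its right end.
By right end: [4,5]  [0,6]  [6,9]  [3,10]  [10,14]  [12,15]  [15,18]  [16,19]  [15,20]  [20,21]
[4,5] uncovered → point at 5; [6,9] uncovered → point at 9; [10,14] uncovered → point at 14; [15,18] uncovered → point at 18; [20,21] uncovered → point at 21.
Points: 5, 9, 14, 18, 21 (5 total).

5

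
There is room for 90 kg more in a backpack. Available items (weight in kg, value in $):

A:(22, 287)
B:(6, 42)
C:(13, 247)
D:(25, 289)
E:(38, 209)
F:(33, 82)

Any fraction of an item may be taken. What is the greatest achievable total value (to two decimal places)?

Sort by value per unit weight and fill in that order.
Ratios (sorted): C 19.00, A 13.05, D 11.56, B 7.00, E 5.50, F 2.48
take C (13 @ 247); take A (22 @ 287); take D (25 @ 289); take B (6 @ 42); take 24/38 of E → 132.00. Capacity used 90/90.
Total value = 997.00

997.00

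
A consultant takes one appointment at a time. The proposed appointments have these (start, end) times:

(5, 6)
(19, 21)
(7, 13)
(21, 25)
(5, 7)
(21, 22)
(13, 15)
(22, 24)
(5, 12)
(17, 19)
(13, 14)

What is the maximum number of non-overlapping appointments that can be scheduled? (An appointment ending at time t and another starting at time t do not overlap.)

By end time: (5,6), (5,7), (5,12), (7,13), (13,14), (13,15), (17,19), (19,21), (21,22), (22,24), (21,25).
Pick (5,6); next start ≥ 6 → (7,13); next start ≥ 13 → (13,14); next start ≥ 14 → (17,19); next start ≥ 19 → (19,21); next start ≥ 21 → (21,22); next start ≥ 22 → (22,24).
Selected 7 appointments.

7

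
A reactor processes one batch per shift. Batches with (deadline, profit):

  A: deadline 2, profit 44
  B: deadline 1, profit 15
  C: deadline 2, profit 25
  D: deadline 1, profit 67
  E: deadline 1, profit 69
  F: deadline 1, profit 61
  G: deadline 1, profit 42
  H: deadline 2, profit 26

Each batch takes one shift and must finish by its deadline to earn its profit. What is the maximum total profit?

113

Sort by profit descending; place each in the latest free slot ≤ its deadline.
Profit order: E=69 D=67 F=61 A=44 G=42 H=26 C=25 B=15
Assign: E→slot 1, D skipped, F skipped, A→slot 2, G skipped, H skipped, C skipped, B skipped.
Slots: [1:E] [2:A]
Profit = 69 + 44 = 113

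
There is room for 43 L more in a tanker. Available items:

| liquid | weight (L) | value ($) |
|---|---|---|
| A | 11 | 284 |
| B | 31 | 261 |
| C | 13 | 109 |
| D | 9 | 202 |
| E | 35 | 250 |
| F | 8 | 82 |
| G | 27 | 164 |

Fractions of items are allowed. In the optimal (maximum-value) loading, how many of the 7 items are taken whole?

3

Greedy by value/weight ratio, highest first.
Order: A (284/11=25.82) > D (202/9=22.44) > F (82/8=10.25) > B (261/31=8.42) > C (109/13=8.38) > E (250/35=7.14) > G (164/27=6.07)
Fill: take A (11 @ 284) → take D (9 @ 202) → take F (8 @ 82) → take 15/31 of B → 126.29; 43/43 used.
3 item(s) taken whole; one partial (take 15/31 of B).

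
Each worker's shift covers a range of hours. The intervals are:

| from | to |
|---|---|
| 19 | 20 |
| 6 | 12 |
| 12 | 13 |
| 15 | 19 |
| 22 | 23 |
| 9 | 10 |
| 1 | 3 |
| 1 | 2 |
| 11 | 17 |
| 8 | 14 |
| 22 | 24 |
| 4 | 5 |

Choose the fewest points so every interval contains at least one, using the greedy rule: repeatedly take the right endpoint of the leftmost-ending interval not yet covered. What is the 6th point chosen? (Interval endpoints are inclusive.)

Process intervals by earliest right end; each time one isn't hit yet, stab at its right endpoint.
Sorted: [1,2] [1,3] [4,5] [9,10] [6,12] [12,13] [8,14] [11,17] [15,19] [19,20] [22,23] [22,24]
{[1,2],[1,3]} hit by 2; {[4,5]} hit by 5; {[9,10],[6,12]} hit by 10; {[12,13],[8,14],[11,17]} hit by 13; {[15,19],[19,20]} hit by 19; {[22,23],[22,24]} hit by 23.
Points: 2, 5, 10, 13, 19, 23 (6 total).

23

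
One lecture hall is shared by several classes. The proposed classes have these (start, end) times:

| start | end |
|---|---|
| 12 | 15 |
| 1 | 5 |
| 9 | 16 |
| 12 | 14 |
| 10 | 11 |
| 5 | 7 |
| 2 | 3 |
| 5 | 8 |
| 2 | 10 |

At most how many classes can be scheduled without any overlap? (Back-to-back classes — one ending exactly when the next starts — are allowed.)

Sorted by end: (2,3)  (1,5)  (5,7)  (5,8)  (2,10)  (10,11)  (12,14)  (12,15)  (9,16)
take (2,3); take (5,7); take (10,11); take (12,14); skip (9,16).
Selected 4 classes.

4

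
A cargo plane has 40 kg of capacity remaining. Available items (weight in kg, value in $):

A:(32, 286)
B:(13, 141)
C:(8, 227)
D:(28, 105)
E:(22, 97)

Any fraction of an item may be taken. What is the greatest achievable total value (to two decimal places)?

537.81

Greedy by value/weight ratio, highest first.
Order: C (227/8=28.38) > B (141/13=10.85) > A (286/32=8.94) > E (97/22=4.41) > D (105/28=3.75)
Fill: take C (8 @ 227) → take B (13 @ 141) → take 19/32 of A → 169.81; 40/40 used.
Total value = 537.81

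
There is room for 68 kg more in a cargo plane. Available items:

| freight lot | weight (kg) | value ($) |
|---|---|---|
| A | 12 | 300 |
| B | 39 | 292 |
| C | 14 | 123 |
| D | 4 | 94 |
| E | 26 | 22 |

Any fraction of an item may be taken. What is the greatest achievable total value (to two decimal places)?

801.51

Greedy by value/weight ratio, highest first.
Order: A (300/12=25.00) > D (94/4=23.50) > C (123/14=8.79) > B (292/39=7.49) > E (22/26=0.85)
Fill: take A (12 @ 300) → take D (4 @ 94) → take C (14 @ 123) → take 38/39 of B → 284.51; 68/68 used.
Total value = 801.51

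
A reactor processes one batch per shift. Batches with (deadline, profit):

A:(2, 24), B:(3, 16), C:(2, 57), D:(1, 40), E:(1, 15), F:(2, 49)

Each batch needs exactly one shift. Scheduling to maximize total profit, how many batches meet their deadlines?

Profit order: C=57 F=49 D=40 A=24 B=16 E=15
Assign: C→slot 2, F→slot 1, D skipped, A skipped, B→slot 3, E skipped.
Slots: [1:F] [2:C] [3:B]
3 of 6 scheduled.

3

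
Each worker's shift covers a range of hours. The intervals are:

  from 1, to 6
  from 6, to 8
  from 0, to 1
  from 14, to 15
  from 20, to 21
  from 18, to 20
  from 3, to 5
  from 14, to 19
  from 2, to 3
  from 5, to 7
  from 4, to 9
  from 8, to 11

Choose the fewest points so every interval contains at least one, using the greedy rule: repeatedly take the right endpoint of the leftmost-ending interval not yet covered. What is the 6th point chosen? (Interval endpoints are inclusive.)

Process intervals by earliest right end; each time one isn't hit yet, stab at its right endpoint.
By right end: [0,1]  [2,3]  [3,5]  [1,6]  [5,7]  [6,8]  [4,9]  [8,11]  [14,15]  [14,19]  [18,20]  [20,21]
[0,1] uncovered → point at 1; [2,3] uncovered → point at 3; [5,7] uncovered → point at 7; [8,11] uncovered → point at 11; [14,15] uncovered → point at 15; [18,20] uncovered → point at 20.
Points: 1, 3, 7, 11, 15, 20 (6 total).

20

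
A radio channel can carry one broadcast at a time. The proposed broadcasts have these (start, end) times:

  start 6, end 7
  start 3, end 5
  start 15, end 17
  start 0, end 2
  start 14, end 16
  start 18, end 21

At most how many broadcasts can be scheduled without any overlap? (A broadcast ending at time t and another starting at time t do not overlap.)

Sort by end time and greedily take each interval whose start is ≥ the last chosen end.
Sorted by end: (0,2)  (3,5)  (6,7)  (14,16)  (15,17)  (18,21)
take (0,2); take (3,5); take (6,7); take (14,16); take (18,21).
Selected 5 broadcasts.

5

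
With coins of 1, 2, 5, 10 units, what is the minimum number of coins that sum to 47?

Use the largest denomination that fits, subtract, and repeat.
47 − 4×10→7 − 1×5→2 − 1×2→0
Total coins = 4 + 1 + 1 = 6

6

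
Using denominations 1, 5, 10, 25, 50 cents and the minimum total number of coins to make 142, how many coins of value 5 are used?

142 − 2×50→42 − 1×25→17 − 1×10→7 − 1×5→2 − 2×1→0
Count of 5: 1

1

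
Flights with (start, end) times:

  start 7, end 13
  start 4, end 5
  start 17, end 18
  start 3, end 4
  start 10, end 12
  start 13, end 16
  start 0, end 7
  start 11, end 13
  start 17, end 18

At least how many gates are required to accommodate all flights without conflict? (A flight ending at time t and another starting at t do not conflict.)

3

Count concurrent intervals with a sweep; the peak is the room count.
Events (time:±→running): 0:+→1 3:+→2 4:-→1 4:+→2 5:-→1 7:-→0 7:+→1 10:+→2 11:+→3 … peak 3.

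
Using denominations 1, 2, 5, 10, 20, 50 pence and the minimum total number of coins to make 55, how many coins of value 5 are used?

1

Use the largest denomination that fits, subtract, and repeat.
55 − 1×50→5 − 1×5→0
Count of 5: 1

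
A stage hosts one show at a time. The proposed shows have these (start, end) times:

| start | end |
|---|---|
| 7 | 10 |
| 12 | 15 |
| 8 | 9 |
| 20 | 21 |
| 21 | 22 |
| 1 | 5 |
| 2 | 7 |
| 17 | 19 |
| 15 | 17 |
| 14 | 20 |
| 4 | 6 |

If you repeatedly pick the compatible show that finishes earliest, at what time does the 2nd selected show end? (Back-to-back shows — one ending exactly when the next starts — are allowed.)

By end time: (1,5), (4,6), (2,7), (8,9), (7,10), (12,15), (15,17), (17,19), (14,20), (20,21), (21,22).
Pick (1,5); next start ≥ 5 → (8,9); next start ≥ 9 → (12,15); next start ≥ 15 → (15,17); next start ≥ 17 → (17,19); next start ≥ 19 → (20,21); next start ≥ 21 → (21,22).
Selected: (1,5) (8,9) (12,15) (15,17) (17,19) (20,21) (21,22)

9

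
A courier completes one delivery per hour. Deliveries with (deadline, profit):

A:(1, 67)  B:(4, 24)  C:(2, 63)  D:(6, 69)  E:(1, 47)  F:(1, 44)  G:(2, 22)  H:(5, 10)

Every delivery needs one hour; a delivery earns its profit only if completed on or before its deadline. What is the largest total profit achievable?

233

By profit: D(d6,69), A(d1,67), C(d2,63), E(d1,47), F(d1,44), B(d4,24), G(d2,22), H(d5,10)
D→slot 6; A→slot 1; C→slot 2; E skipped; F skipped; B→slot 4; G skipped; H→slot 5.
Profit = 67 + 63 + 24 + 10 + 69 = 233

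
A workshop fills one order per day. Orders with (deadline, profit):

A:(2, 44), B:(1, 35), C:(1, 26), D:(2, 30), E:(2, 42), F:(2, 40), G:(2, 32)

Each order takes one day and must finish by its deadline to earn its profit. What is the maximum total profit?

86

Sort by profit descending; place each in the latest free slot ≤ its deadline.
Profit order: A=44 E=42 F=40 B=35 G=32 D=30 C=26
Assign: A→slot 2, E→slot 1, F skipped, B skipped, G skipped, D skipped, C skipped.
Slots: [1:E] [2:A]
Profit = 42 + 44 = 86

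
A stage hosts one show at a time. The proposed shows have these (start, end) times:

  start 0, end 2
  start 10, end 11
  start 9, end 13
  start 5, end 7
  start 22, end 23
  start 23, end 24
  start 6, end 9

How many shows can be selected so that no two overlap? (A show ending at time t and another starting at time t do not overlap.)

Sort by end time and greedily take each interval whose start is ≥ the last chosen end.
By end time: (0,2), (5,7), (6,9), (10,11), (9,13), (22,23), (23,24).
Pick (0,2); next start ≥ 2 → (5,7); next start ≥ 7 → (10,11); next start ≥ 11 → (22,23); next start ≥ 23 → (23,24).
Selected 5 shows.

5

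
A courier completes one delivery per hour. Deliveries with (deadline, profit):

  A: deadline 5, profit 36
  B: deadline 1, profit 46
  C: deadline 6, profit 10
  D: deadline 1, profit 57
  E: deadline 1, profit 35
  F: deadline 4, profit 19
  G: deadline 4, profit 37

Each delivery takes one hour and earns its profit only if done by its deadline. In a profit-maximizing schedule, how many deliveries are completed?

5

Take jobs in profit order; each goes to the latest open slot no later than its deadline.
By profit: D(d1,57), B(d1,46), G(d4,37), A(d5,36), E(d1,35), F(d4,19), C(d6,10)
D→slot 1; B skipped; G→slot 4; A→slot 5; E skipped; F→slot 3; C→slot 6.
5 of 7 scheduled.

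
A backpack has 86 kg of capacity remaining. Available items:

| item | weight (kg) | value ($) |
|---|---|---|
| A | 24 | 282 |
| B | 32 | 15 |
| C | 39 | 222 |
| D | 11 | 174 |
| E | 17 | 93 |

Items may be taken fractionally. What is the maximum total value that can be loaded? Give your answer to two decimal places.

743.65

Sort by value per unit weight and fill in that order.
Ratios (sorted): D 15.82, A 11.75, C 5.69, E 5.47, B 0.47
take D (11 @ 174); take A (24 @ 282); take C (39 @ 222); take 12/17 of E → 65.65. Capacity used 86/86.
Total value = 743.65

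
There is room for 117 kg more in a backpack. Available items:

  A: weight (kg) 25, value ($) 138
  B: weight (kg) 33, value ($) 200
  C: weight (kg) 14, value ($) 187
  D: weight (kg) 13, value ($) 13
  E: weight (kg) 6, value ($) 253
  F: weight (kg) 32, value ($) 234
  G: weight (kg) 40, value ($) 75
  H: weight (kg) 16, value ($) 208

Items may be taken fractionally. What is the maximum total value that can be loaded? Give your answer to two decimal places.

1170.32

Order: E (253/6=42.17) > C (187/14=13.36) > H (208/16=13.00) > F (234/32=7.31) > B (200/33=6.06) > A (138/25=5.52) > G (75/40=1.88) > D (13/13=1.00)
Fill: take E (6 @ 253) → take C (14 @ 187) → take H (16 @ 208) → take F (32 @ 234) → take B (33 @ 200) → take 16/25 of A → 88.32; 117/117 used.
Total value = 1170.32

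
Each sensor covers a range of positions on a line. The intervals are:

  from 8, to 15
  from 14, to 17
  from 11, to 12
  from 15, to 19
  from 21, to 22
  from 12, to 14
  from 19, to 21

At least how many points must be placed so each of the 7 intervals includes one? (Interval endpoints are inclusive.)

3

Sorted: [11,12] [12,14] [8,15] [14,17] [15,19] [19,21] [21,22]
{[11,12],[12,14],[8,15]} hit by 12; {[14,17],[15,19]} hit by 17; {[19,21],[21,22]} hit by 21.
Points: 12, 17, 21 (3 total).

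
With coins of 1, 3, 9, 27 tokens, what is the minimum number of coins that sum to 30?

30 = 1×27 + 1×3
Total coins = 1 + 1 = 2

2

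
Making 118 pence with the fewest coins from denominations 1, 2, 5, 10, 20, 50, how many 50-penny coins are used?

2

118 − 2×50→18 − 1×10→8 − 1×5→3 − 1×2→1 − 1×1→0
Count of 50: 2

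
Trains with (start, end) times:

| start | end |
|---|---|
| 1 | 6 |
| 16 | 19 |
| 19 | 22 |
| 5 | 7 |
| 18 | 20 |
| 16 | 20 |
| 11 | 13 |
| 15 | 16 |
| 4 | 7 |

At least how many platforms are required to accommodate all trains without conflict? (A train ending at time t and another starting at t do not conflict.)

3

The answer is the maximum number of intervals overlapping at any instant.
starts: [1, 4, 5, 11, 15, 16, 16, 18, 19]
ends:   [6, 7, 7, 13, 16, 19, 20, 20, 22]
s1→1 s4→2 s5→3  — peak 3.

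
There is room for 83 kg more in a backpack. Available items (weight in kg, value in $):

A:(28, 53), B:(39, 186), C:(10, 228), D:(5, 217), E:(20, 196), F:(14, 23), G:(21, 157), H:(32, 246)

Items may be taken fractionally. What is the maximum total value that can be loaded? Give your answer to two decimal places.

1006.62

Ratios (sorted): D 43.40, C 22.80, E 9.80, H 7.69, G 7.48, B 4.77, A 1.89, F 1.64
take D (5 @ 217); take C (10 @ 228); take E (20 @ 196); take H (32 @ 246); take 16/21 of G → 119.62. Capacity used 83/83.
Total value = 1006.62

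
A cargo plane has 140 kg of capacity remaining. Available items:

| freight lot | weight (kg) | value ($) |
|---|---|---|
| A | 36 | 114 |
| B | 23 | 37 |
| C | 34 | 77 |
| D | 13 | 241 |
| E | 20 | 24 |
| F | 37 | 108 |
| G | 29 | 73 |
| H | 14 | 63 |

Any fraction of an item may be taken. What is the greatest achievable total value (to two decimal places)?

623.91

Greedy by value/weight ratio, highest first.
Ratios (sorted): D 18.54, H 4.50, A 3.17, F 2.92, G 2.52, C 2.26, B 1.61, E 1.20
take D (13 @ 241); take H (14 @ 63); take A (36 @ 114); take F (37 @ 108); take G (29 @ 73); take 11/34 of C → 24.91. Capacity used 140/140.
Total value = 623.91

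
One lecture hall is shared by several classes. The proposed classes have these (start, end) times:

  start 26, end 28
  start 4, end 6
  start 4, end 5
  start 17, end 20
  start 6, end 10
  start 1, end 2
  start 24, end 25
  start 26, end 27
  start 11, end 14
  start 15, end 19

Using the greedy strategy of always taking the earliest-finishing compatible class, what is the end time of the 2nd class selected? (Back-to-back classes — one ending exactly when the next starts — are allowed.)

Greedy by earliest finish: after sorting by end time, pick each interval compatible with the last pick.
Sorted by end: (1,2)  (4,5)  (4,6)  (6,10)  (11,14)  (15,19)  (17,20)  (24,25)  (26,27)  (26,28)
take (1,2); take (4,5); skip (4,6); take (6,10); take (11,14); take (15,19); skip (17,20); take (24,25); take (26,27).
Selected: (1,2) (4,5) (6,10) (11,14) (15,19) (24,25) (26,27)

5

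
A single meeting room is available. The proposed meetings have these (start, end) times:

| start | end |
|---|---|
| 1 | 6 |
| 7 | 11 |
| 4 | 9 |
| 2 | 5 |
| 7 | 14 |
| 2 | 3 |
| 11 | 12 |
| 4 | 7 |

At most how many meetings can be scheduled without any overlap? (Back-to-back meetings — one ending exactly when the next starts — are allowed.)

4

Sorted by end: (2,3)  (2,5)  (1,6)  (4,7)  (4,9)  (7,11)  (11,12)  (7,14)
take (2,3); take (4,7); take (7,11); take (11,12).
Selected 4 meetings.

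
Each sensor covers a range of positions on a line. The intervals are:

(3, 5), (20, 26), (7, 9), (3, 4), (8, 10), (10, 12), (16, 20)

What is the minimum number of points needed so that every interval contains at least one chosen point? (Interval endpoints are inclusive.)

Sorted: [3,4] [3,5] [7,9] [8,10] [10,12] [16,20] [20,26]
{[3,4],[3,5]} hit by 4; {[7,9],[8,10]} hit by 9; {[10,12]} hit by 12; {[16,20],[20,26]} hit by 20.
Points: 4, 9, 12, 20 (4 total).

4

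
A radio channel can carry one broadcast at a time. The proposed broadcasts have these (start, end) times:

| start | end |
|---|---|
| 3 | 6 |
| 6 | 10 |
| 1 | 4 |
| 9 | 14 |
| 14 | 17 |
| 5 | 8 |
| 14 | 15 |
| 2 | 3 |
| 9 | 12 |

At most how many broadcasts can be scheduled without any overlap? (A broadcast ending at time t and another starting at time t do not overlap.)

4

Greedy by earliest finish: after sorting by end time, pick each interval compatible with the last pick.
By end time: (2,3), (1,4), (3,6), (5,8), (6,10), (9,12), (9,14), (14,15), (14,17).
Pick (2,3); next start ≥ 3 → (3,6); next start ≥ 6 → (6,10); next start ≥ 10 → (14,15).
Selected 4 broadcasts.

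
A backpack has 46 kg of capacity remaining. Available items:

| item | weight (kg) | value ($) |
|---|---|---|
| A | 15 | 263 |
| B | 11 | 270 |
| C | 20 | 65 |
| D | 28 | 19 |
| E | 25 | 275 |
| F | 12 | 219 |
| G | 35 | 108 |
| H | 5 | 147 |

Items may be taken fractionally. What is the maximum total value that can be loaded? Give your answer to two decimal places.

Order: H (147/5=29.40) > B (270/11=24.55) > F (219/12=18.25) > A (263/15=17.53) > E (275/25=11.00) > C (65/20=3.25) > G (108/35=3.09) > D (19/28=0.68)
Fill: take H (5 @ 147) → take B (11 @ 270) → take F (12 @ 219) → take A (15 @ 263) → take 3/25 of E → 33.00; 46/46 used.
Total value = 932.00

932.00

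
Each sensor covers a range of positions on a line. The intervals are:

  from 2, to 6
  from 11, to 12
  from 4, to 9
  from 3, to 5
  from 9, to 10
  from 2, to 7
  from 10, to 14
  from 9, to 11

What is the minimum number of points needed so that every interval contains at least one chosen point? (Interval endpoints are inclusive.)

Sort by right endpoint; whenever an interval is uncovered, place a point at its right end.
Sorted: [3,5] [2,6] [2,7] [4,9] [9,10] [9,11] [11,12] [10,14]
{[3,5],[2,6],[2,7],[4,9]} hit by 5; {[9,10],[9,11]} hit by 10; {[11,12],[10,14]} hit by 12.
Points: 5, 10, 12 (3 total).

3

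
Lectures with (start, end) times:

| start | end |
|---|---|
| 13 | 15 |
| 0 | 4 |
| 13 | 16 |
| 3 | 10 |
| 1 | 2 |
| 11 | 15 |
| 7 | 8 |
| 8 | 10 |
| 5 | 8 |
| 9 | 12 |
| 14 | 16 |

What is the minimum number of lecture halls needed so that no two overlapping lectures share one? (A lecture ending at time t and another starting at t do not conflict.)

starts: [0, 1, 3, 5, 7, 8, 9, 11, 13, 13, 14]
ends:   [2, 4, 8, 8, 10, 10, 12, 15, 15, 16, 16]
s0→1 s1→2 e2→1 s3→2 e4→1 s5→2 s7→3 e8→2 e8→1 s8→2 s9→3 e10→2 e10→1 s11→2 e12→1 s13→2 s13→3 s14→4  — peak 4.

4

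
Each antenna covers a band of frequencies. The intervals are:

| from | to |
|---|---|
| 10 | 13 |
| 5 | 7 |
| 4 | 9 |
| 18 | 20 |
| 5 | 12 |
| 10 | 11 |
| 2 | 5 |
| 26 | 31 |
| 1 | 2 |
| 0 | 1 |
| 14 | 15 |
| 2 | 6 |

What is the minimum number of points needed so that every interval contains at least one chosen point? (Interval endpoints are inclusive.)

6

Sort by right endpoint; whenever an interval is uncovered, place a point at its right end.
Sorted: [0,1] [1,2] [2,5] [2,6] [5,7] [4,9] [10,11] [5,12] [10,13] [14,15] [18,20] [26,31]
{[0,1],[1,2]} hit by 1; {[2,5],[2,6],[5,7],[4,9]} hit by 5; {[10,11],[5,12],[10,13]} hit by 11; {[14,15]} hit by 15; {[18,20]} hit by 20; {[26,31]} hit by 31.
Points: 1, 5, 11, 15, 20, 31 (6 total).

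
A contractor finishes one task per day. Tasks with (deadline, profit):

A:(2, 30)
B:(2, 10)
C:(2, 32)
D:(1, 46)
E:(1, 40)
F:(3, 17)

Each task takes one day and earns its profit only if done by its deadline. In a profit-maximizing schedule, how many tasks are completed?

3

Sort by profit descending; place each in the latest free slot ≤ its deadline.
Profit order: D=46 E=40 C=32 A=30 F=17 B=10
Assign: D→slot 1, E skipped, C→slot 2, A skipped, F→slot 3, B skipped.
Slots: [1:D] [2:C] [3:F]
3 of 6 scheduled.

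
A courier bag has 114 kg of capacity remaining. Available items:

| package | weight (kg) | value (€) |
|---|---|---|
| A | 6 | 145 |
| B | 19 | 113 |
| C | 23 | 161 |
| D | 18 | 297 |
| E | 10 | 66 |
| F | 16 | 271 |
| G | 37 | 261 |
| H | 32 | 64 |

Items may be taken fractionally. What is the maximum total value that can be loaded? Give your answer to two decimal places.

Sort by value per unit weight and fill in that order.
Order: A (145/6=24.17) > F (271/16=16.94) > D (297/18=16.50) > G (261/37=7.05) > C (161/23=7.00) > E (66/10=6.60) > B (113/19=5.95) > H (64/32=2.00)
Fill: take A (6 @ 145) → take F (16 @ 271) → take D (18 @ 297) → take G (37 @ 261) → take C (23 @ 161) → take E (10 @ 66) → take 4/19 of B → 23.79; 114/114 used.
Total value = 1224.79

1224.79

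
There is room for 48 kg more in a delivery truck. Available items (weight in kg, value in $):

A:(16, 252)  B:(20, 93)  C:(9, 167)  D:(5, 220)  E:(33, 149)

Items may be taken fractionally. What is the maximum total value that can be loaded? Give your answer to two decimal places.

Greedy by value/weight ratio, highest first.
Order: D (220/5=44.00) > C (167/9=18.56) > A (252/16=15.75) > B (93/20=4.65) > E (149/33=4.52)
Fill: take D (5 @ 220) → take C (9 @ 167) → take A (16 @ 252) → take 18/20 of B → 83.70; 48/48 used.
Total value = 722.70

722.70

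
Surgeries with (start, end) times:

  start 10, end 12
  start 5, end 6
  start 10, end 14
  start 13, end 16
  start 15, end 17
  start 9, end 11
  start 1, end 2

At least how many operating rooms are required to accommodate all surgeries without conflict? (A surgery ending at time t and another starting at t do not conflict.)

The answer is the maximum number of intervals overlapping at any instant.
starts: [1, 5, 9, 10, 10, 13, 15]
ends:   [2, 6, 11, 12, 14, 16, 17]
s1→1 e2→0 s5→1 e6→0 s9→1 s10→2 s10→3  — peak 3.

3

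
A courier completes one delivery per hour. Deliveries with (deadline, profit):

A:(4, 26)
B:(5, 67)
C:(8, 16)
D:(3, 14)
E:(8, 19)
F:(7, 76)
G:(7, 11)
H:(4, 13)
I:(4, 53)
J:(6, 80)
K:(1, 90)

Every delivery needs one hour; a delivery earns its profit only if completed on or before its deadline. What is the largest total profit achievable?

Take jobs in profit order; each goes to the latest open slot no later than its deadline.
Profit order: K=90 J=80 F=76 B=67 I=53 A=26 E=19 C=16 D=14 H=13 G=11
Assign: K→slot 1, J→slot 6, F→slot 7, B→slot 5, I→slot 4, A→slot 3, E→slot 8, C→slot 2, D skipped, H skipped, G skipped.
Slots: [1:K] [2:C] [3:A] [4:I] [5:B] [6:J] [7:F] [8:E]
Profit = 90 + 16 + 26 + 53 + 67 + 80 + 76 + 19 = 427

427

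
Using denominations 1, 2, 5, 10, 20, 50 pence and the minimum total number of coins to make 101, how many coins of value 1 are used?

1

Greedy: take as many of the largest coin as possible, then repeat with the remainder.
101 − 2×50→1 − 1×1→0
Count of 1: 1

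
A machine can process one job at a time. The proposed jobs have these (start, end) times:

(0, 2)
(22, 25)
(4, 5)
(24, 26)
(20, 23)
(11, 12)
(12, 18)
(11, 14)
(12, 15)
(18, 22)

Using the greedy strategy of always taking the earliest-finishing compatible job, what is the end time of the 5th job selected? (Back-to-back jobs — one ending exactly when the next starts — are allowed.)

Sort by end time and greedily take each interval whose start is ≥ the last chosen end.
By end time: (0,2), (4,5), (11,12), (11,14), (12,15), (12,18), (18,22), (20,23), (22,25), (24,26).
Pick (0,2); next start ≥ 2 → (4,5); next start ≥ 5 → (11,12); next start ≥ 12 → (12,15); next start ≥ 15 → (18,22); next start ≥ 22 → (22,25).
Selected: (0,2) (4,5) (11,12) (12,15) (18,22) (22,25)

22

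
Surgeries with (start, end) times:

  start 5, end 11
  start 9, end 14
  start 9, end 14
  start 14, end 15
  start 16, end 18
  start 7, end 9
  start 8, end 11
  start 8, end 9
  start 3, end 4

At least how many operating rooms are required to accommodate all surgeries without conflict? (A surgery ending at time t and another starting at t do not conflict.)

The answer is the maximum number of intervals overlapping at any instant.
Events (time:±→running): 3:+→1 4:-→0 5:+→1 7:+→2 8:+→3 8:+→4 … peak 4.

4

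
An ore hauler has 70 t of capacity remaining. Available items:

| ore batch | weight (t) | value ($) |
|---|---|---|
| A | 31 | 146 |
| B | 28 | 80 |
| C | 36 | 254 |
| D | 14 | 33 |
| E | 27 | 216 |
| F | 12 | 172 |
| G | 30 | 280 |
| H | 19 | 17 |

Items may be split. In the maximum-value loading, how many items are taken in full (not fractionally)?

Greedy by value/weight ratio, highest first.
Order: F (172/12=14.33) > G (280/30=9.33) > E (216/27=8.00) > C (254/36=7.06) > A (146/31=4.71) > B (80/28=2.86) > D (33/14=2.36) > H (17/19=0.89)
Fill: take F (12 @ 172) → take G (30 @ 280) → take E (27 @ 216) → take 1/36 of C → 7.06; 70/70 used.
3 item(s) taken whole; one partial (take 1/36 of C).

3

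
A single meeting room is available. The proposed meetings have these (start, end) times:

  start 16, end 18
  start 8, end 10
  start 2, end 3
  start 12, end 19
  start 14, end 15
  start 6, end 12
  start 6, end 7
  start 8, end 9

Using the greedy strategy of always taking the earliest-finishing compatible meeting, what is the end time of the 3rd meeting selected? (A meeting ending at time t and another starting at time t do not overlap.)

9

Order by finish time; keep every interval that doesn't clash with the previous kept one.
Sorted by end: (2,3)  (6,7)  (8,9)  (8,10)  (6,12)  (14,15)  (16,18)  (12,19)
take (2,3); take (6,7); take (8,9); skip (6,12); take (14,15); take (16,18).
Selected: (2,3) (6,7) (8,9) (14,15) (16,18)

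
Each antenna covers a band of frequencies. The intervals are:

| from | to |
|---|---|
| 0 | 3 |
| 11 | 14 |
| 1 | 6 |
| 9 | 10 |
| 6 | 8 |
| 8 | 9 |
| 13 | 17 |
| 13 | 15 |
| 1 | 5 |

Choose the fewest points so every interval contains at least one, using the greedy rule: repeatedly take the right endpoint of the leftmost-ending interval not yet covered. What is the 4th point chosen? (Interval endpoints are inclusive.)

14

By right end: [0,3]  [1,5]  [1,6]  [6,8]  [8,9]  [9,10]  [11,14]  [13,15]  [13,17]
[0,3] uncovered → point at 3; [6,8] uncovered → point at 8; [9,10] uncovered → point at 10; [11,14] uncovered → point at 14.
Points: 3, 8, 10, 14 (4 total).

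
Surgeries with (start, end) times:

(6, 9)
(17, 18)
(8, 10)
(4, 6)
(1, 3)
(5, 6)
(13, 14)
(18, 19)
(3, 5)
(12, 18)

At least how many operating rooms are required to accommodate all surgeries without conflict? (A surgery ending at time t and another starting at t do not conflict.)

2

Count concurrent intervals with a sweep; the peak is the room count.
starts: [1, 3, 4, 5, 6, 8, 12, 13, 17, 18]
ends:   [3, 5, 6, 6, 9, 10, 14, 18, 18, 19]
s1→1 e3→0 s3→1 s4→2  — peak 2.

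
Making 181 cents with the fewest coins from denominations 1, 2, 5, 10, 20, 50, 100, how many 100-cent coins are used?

181 − 1×100→81 − 1×50→31 − 1×20→11 − 1×10→1 − 1×1→0
Count of 100: 1

1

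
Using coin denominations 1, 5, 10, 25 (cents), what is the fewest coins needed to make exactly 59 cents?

59 − 2×25→9 − 1×5→4 − 4×1→0
Total coins = 2 + 1 + 4 = 7

7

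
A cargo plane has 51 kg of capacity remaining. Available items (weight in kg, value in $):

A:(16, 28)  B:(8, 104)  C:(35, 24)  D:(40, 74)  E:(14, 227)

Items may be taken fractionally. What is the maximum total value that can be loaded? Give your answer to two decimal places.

Ratios (sorted): E 16.21, B 13.00, D 1.85, A 1.75, C 0.69
take E (14 @ 227); take B (8 @ 104); take 29/40 of D → 53.65. Capacity used 51/51.
Total value = 384.65

384.65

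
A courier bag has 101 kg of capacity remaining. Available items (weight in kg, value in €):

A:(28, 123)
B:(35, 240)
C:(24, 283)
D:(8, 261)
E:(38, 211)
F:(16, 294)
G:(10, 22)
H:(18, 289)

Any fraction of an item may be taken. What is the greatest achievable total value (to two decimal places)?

1367.00

Order: D (261/8=32.62) > F (294/16=18.38) > H (289/18=16.06) > C (283/24=11.79) > B (240/35=6.86) > E (211/38=5.55) > A (123/28=4.39) > G (22/10=2.20)
Fill: take D (8 @ 261) → take F (16 @ 294) → take H (18 @ 289) → take C (24 @ 283) → take B (35 @ 240); 101/101 used.
Total value = 1367.00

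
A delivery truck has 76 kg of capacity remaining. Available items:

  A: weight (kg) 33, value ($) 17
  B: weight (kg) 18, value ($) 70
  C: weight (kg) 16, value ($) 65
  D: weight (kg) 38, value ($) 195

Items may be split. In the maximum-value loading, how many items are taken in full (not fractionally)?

Sort by value per unit weight and fill in that order.
Order: D (195/38=5.13) > C (65/16=4.06) > B (70/18=3.89) > A (17/33=0.52)
Fill: take D (38 @ 195) → take C (16 @ 65) → take B (18 @ 70) → take 4/33 of A → 2.06; 76/76 used.
3 item(s) taken whole; one partial (take 4/33 of A).

3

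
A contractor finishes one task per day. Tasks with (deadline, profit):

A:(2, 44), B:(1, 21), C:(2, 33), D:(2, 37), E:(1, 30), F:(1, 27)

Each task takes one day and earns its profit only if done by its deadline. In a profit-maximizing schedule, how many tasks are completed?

2

Sort by profit descending; place each in the latest free slot ≤ its deadline.
Profit order: A=44 D=37 C=33 E=30 F=27 B=21
Assign: A→slot 2, D→slot 1, C skipped, E skipped, F skipped, B skipped.
Slots: [1:D] [2:A]
2 of 6 scheduled.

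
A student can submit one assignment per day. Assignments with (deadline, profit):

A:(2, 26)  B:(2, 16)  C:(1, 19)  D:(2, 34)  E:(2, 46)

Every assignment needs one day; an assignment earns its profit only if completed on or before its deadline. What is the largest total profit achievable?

By profit: E(d2,46), D(d2,34), A(d2,26), C(d1,19), B(d2,16)
E→slot 2; D→slot 1; A skipped; C skipped; B skipped.
Profit = 34 + 46 = 80

80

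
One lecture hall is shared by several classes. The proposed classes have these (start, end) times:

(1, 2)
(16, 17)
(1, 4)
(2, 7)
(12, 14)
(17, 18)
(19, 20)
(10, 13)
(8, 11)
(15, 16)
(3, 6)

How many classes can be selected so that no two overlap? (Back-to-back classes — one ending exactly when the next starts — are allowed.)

By end time: (1,2), (1,4), (3,6), (2,7), (8,11), (10,13), (12,14), (15,16), (16,17), (17,18), (19,20).
Pick (1,2); next start ≥ 2 → (3,6); next start ≥ 6 → (8,11); next start ≥ 11 → (12,14); next start ≥ 14 → (15,16); next start ≥ 16 → (16,17); next start ≥ 17 → (17,18); next start ≥ 18 → (19,20).
Selected 8 classes.

8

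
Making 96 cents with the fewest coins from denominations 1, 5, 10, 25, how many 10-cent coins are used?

96 − 3×25→21 − 2×10→1 − 1×1→0
Count of 10: 2

2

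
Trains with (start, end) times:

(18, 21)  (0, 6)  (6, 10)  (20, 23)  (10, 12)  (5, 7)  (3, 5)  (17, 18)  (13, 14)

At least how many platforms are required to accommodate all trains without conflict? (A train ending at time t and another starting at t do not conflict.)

Events (time:±→running): 0:+→1 3:+→2 … peak 2.

2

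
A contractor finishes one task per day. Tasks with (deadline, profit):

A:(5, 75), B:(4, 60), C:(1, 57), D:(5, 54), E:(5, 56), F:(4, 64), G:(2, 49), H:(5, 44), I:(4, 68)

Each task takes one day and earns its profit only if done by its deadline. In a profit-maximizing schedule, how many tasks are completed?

5

Sort by profit descending; place each in the latest free slot ≤ its deadline.
By profit: A(d5,75), I(d4,68), F(d4,64), B(d4,60), C(d1,57), E(d5,56), D(d5,54), G(d2,49), H(d5,44)
A→slot 5; I→slot 4; F→slot 3; B→slot 2; C→slot 1; E skipped; D skipped; G skipped; H skipped.
5 of 9 scheduled.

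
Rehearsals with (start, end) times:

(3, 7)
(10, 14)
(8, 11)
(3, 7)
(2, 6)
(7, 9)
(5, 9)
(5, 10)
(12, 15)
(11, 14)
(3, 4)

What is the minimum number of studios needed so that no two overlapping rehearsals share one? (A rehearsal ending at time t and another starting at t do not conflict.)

5

The answer is the maximum number of intervals overlapping at any instant.
Events (time:±→running): 2:+→1 3:+→2 3:+→3 3:+→4 4:-→3 5:+→4 5:+→5 … peak 5.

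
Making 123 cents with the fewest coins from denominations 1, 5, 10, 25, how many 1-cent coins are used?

3

123 − 4×25→23 − 2×10→3 − 3×1→0
Count of 1: 3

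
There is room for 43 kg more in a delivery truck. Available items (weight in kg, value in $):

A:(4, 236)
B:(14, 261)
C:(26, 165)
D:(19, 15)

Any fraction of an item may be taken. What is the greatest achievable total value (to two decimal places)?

Order: A (236/4=59.00) > B (261/14=18.64) > C (165/26=6.35) > D (15/19=0.79)
Fill: take A (4 @ 236) → take B (14 @ 261) → take 25/26 of C → 158.65; 43/43 used.
Total value = 655.65

655.65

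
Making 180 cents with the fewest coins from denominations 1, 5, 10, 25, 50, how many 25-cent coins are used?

1

Greedy: take as many of the largest coin as possible, then repeat with the remainder.
180 = 3×50 + 1×25 + 1×5
Count of 25: 1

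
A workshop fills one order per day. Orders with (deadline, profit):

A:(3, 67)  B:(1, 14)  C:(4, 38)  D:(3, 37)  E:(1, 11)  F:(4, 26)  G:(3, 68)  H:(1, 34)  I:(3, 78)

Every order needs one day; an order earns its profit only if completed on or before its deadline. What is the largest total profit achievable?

Take jobs in profit order; each goes to the latest open slot no later than its deadline.
Profit order: I=78 G=68 A=67 C=38 D=37 H=34 F=26 B=14 E=11
Assign: I→slot 3, G→slot 2, A→slot 1, C→slot 4, D skipped, H skipped, F skipped, B skipped, E skipped.
Slots: [1:A] [2:G] [3:I] [4:C]
Profit = 67 + 68 + 78 + 38 = 251

251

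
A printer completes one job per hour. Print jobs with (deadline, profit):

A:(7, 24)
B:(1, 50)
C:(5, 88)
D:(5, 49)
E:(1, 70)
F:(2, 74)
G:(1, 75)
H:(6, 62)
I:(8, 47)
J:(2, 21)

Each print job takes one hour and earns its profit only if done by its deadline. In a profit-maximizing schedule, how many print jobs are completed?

7

Sort by profit descending; place each in the latest free slot ≤ its deadline.
By profit: C(d5,88), G(d1,75), F(d2,74), E(d1,70), H(d6,62), B(d1,50), D(d5,49), I(d8,47), A(d7,24), J(d2,21)
C→slot 5; G→slot 1; F→slot 2; E skipped; H→slot 6; B skipped; D→slot 4; I→slot 8; A→slot 7; J skipped.
7 of 10 scheduled.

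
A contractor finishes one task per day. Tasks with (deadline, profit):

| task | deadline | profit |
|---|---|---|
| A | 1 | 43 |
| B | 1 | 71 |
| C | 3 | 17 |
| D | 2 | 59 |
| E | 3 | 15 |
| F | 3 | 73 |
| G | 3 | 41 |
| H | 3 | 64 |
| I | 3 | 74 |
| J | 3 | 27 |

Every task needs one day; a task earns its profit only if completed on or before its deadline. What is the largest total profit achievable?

By profit: I(d3,74), F(d3,73), B(d1,71), H(d3,64), D(d2,59), A(d1,43), G(d3,41), J(d3,27), C(d3,17), E(d3,15)
I→slot 3; F→slot 2; B→slot 1; H skipped; D skipped; A skipped; G skipped; J skipped; C skipped; E skipped.
Profit = 71 + 73 + 74 = 218

218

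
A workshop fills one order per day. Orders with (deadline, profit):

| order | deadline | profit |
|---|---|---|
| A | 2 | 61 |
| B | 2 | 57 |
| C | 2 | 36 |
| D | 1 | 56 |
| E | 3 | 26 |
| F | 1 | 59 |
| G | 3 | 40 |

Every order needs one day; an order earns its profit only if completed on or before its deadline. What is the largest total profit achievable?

160

Sort by profit descending; place each in the latest free slot ≤ its deadline.
Profit order: A=61 F=59 B=57 D=56 G=40 C=36 E=26
Assign: A→slot 2, F→slot 1, B skipped, D skipped, G→slot 3, C skipped, E skipped.
Slots: [1:F] [2:A] [3:G]
Profit = 59 + 61 + 40 = 160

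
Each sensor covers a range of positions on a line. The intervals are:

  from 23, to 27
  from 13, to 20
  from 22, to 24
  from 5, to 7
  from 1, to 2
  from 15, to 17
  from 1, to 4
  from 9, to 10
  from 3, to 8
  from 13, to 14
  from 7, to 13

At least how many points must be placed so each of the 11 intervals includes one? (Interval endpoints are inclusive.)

6

Sort by right endpoint; whenever an interval is uncovered, place a point at its right end.
By right end: [1,2]  [1,4]  [5,7]  [3,8]  [9,10]  [7,13]  [13,14]  [15,17]  [13,20]  [22,24]  [23,27]
[1,2] uncovered → point at 2; [5,7] uncovered → point at 7; [9,10] uncovered → point at 10; [13,14] uncovered → point at 14; [15,17] uncovered → point at 17; [22,24] uncovered → point at 24.
Points: 2, 7, 10, 14, 17, 24 (6 total).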